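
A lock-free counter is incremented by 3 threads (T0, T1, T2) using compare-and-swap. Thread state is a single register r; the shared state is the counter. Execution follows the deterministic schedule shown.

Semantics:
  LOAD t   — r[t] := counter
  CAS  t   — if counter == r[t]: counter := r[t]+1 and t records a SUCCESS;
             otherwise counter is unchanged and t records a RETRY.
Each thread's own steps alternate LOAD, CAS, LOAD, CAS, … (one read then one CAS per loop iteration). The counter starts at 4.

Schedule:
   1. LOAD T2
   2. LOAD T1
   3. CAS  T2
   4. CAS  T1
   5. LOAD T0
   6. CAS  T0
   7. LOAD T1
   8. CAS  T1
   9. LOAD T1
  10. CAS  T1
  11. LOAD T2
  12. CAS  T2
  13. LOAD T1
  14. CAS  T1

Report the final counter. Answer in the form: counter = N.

T2 LOAD — after: cnt=4, r=4 — load
T1 LOAD — after: cnt=4, r=4 — load
T2 CAS — after: cnt=5, r=4 — ok
T1 CAS — after: cnt=5, r=4 — retry
T0 LOAD — after: cnt=5, r=5 — load
T0 CAS — after: cnt=6, r=5 — ok
T1 LOAD — after: cnt=6, r=6 — load
T1 CAS — after: cnt=7, r=6 — ok
T1 LOAD — after: cnt=7, r=7 — load
T1 CAS — after: cnt=8, r=7 — ok
T2 LOAD — after: cnt=8, r=8 — load
T2 CAS — after: cnt=9, r=8 — ok
T1 LOAD — after: cnt=9, r=9 — load
T1 CAS — after: cnt=10, r=9 — ok

counter = 10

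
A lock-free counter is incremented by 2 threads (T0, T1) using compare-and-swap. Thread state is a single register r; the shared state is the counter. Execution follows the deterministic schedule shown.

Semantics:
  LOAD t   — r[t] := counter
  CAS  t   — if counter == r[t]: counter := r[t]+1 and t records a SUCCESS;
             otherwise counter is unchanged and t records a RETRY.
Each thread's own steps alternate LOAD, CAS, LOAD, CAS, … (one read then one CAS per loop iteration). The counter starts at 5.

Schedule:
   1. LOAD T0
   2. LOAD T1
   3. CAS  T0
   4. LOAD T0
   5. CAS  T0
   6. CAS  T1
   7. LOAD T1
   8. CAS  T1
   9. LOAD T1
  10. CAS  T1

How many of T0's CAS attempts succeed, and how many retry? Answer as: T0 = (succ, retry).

T0 = (2, 0)

   1) LOAD T0:  M=5  r_T0=5
   2) LOAD T1:  M=5  r_T1=5
   3) CAS  T0:  M=6  r_T0=5 ✓
   4) LOAD T0:  M=6  r_T0=6
   5) CAS  T0:  M=7  r_T0=6 ✓
   6) CAS  T1:  M=7  r_T1=5 ✗
   7) LOAD T1:  M=7  r_T1=7
   8) CAS  T1:  M=8  r_T1=7 ✓
   9) LOAD T1:  M=8  r_T1=8
  10) CAS  T1:  M=9  r_T1=8 ✓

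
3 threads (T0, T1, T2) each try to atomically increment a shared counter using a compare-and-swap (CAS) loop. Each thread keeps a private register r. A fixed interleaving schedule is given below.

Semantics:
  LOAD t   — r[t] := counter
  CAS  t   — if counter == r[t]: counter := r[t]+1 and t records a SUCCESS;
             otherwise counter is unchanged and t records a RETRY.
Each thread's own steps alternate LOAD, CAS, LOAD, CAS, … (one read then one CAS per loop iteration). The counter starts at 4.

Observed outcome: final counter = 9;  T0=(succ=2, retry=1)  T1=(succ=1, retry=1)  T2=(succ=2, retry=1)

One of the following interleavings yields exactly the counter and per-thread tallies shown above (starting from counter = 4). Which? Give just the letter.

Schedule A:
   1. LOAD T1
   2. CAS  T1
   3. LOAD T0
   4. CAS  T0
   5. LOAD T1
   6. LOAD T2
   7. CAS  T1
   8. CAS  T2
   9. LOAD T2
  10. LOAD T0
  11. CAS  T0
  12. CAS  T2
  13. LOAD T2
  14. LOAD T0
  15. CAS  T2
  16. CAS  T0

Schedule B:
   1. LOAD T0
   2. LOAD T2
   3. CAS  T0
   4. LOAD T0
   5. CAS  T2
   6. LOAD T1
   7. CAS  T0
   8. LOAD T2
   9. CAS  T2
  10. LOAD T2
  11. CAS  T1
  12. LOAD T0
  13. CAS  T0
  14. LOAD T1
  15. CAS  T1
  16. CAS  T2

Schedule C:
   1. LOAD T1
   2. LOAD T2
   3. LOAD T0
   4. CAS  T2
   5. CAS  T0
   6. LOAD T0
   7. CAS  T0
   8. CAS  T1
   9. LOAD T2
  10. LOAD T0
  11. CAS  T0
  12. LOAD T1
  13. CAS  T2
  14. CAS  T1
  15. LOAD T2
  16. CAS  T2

C

Simulating candidate C:
   1) LOAD T1:  M=4  r_T1=4
   2) LOAD T2:  M=4  r_T2=4
   3) LOAD T0:  M=4  r_T0=4
   4) CAS  T2:  M=5  r_T2=4 ✓
   5) CAS  T0:  M=5  r_T0=4 ✗
   6) LOAD T0:  M=5  r_T0=5
   7) CAS  T0:  M=6  r_T0=5 ✓
   8) CAS  T1:  M=6  r_T1=4 ✗
   9) LOAD T2:  M=6  r_T2=6
  10) LOAD T0:  M=6  r_T0=6
  11) CAS  T0:  M=7  r_T0=6 ✓
  12) LOAD T1:  M=7  r_T1=7
  13) CAS  T2:  M=7  r_T2=6 ✗
  14) CAS  T1:  M=8  r_T1=7 ✓
  15) LOAD T2:  M=8  r_T2=8
  16) CAS  T2:  M=9  r_T2=8 ✓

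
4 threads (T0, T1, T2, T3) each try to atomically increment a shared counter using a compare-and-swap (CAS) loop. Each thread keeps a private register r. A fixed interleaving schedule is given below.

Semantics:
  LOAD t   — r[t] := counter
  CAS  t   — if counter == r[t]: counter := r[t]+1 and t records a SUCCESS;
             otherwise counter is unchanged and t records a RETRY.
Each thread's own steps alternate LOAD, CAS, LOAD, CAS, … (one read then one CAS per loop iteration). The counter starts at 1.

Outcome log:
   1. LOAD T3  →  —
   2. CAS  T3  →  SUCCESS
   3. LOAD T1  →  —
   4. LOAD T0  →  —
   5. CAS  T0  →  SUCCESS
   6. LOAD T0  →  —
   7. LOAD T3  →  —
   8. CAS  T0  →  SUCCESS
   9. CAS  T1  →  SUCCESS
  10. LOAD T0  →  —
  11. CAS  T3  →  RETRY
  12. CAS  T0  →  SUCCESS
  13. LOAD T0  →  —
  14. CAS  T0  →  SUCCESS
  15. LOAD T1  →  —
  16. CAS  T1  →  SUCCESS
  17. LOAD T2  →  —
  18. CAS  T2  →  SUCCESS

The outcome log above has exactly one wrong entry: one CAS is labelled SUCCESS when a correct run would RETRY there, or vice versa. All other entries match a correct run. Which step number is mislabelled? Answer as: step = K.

Correct run:
step 1: T3 LOAD ⇒ load; ctr=1 reg=1
step 2: T3 CAS ⇒ ok; ctr=2 reg=1
step 3: T1 LOAD ⇒ load; ctr=2 reg=2
step 4: T0 LOAD ⇒ load; ctr=2 reg=2
step 5: T0 CAS ⇒ ok; ctr=3 reg=2
step 6: T0 LOAD ⇒ load; ctr=3 reg=3
step 7: T3 LOAD ⇒ load; ctr=3 reg=3
step 8: T0 CAS ⇒ ok; ctr=4 reg=3
step 9: T1 CAS ⇒ retry; ctr=4 reg=2
step 10: T0 LOAD ⇒ load; ctr=4 reg=4
step 11: T3 CAS ⇒ retry; ctr=4 reg=3
step 12: T0 CAS ⇒ ok; ctr=5 reg=4
step 13: T0 LOAD ⇒ load; ctr=5 reg=5
step 14: T0 CAS ⇒ ok; ctr=6 reg=5
step 15: T1 LOAD ⇒ load; ctr=6 reg=6
step 16: T1 CAS ⇒ ok; ctr=7 reg=6
step 17: T2 LOAD ⇒ load; ctr=7 reg=7
step 18: T2 CAS ⇒ ok; ctr=8 reg=7
Flip is step 9.

step = 9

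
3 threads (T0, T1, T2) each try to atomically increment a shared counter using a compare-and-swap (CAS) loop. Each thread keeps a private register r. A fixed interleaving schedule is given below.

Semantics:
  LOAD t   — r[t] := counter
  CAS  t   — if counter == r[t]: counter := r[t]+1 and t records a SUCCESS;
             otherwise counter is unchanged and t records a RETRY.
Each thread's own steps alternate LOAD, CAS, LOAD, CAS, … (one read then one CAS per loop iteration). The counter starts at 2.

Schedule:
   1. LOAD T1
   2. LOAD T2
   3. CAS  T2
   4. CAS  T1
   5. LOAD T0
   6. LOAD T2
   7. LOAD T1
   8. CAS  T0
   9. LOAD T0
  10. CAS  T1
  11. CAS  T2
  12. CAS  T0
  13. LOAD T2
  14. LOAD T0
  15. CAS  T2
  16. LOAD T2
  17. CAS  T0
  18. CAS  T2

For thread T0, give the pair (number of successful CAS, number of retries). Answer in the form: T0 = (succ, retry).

T0 = (2, 1)

   1) LOAD T1:  M=2  r_T1=2
   2) LOAD T2:  M=2  r_T2=2
   3) CAS  T2:  M=3  r_T2=2 ✓
   4) CAS  T1:  M=3  r_T1=2 ✗
   5) LOAD T0:  M=3  r_T0=3
   6) LOAD T2:  M=3  r_T2=3
   7) LOAD T1:  M=3  r_T1=3
   8) CAS  T0:  M=4  r_T0=3 ✓
   9) LOAD T0:  M=4  r_T0=4
  10) CAS  T1:  M=4  r_T1=3 ✗
  11) CAS  T2:  M=4  r_T2=3 ✗
  12) CAS  T0:  M=5  r_T0=4 ✓
  13) LOAD T2:  M=5  r_T2=5
  14) LOAD T0:  M=5  r_T0=5
  15) CAS  T2:  M=6  r_T2=5 ✓
  16) LOAD T2:  M=6  r_T2=6
  17) CAS  T0:  M=6  r_T0=5 ✗
  18) CAS  T2:  M=7  r_T2=6 ✓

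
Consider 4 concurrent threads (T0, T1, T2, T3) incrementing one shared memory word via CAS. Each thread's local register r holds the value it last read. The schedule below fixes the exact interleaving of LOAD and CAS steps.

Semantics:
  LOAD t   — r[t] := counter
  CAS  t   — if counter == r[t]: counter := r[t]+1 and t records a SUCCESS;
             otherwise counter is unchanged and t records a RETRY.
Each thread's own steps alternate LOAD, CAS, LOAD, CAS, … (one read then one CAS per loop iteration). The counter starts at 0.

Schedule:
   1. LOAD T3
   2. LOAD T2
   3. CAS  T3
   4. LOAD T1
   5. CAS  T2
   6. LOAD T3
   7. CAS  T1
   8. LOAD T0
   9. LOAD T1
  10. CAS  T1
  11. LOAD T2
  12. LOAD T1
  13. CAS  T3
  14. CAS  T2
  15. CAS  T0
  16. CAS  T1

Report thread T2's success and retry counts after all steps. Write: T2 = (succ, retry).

1. LOAD T3 → mem=0 r[T3]=0 [LOAD]
2. LOAD T2 → mem=0 r[T2]=0 [LOAD]
3. CAS T3 → mem=1 r[T3]=0 [OK]
4. LOAD T1 → mem=1 r[T1]=1 [LOAD]
5. CAS T2 → mem=1 r[T2]=0 [RETRY]
6. LOAD T3 → mem=1 r[T3]=1 [LOAD]
7. CAS T1 → mem=2 r[T1]=1 [OK]
8. LOAD T0 → mem=2 r[T0]=2 [LOAD]
9. LOAD T1 → mem=2 r[T1]=2 [LOAD]
10. CAS T1 → mem=3 r[T1]=2 [OK]
11. LOAD T2 → mem=3 r[T2]=3 [LOAD]
12. LOAD T1 → mem=3 r[T1]=3 [LOAD]
13. CAS T3 → mem=3 r[T3]=1 [RETRY]
14. CAS T2 → mem=4 r[T2]=3 [OK]
15. CAS T0 → mem=4 r[T0]=2 [RETRY]
16. CAS T1 → mem=4 r[T1]=3 [RETRY]

T2 = (1, 1)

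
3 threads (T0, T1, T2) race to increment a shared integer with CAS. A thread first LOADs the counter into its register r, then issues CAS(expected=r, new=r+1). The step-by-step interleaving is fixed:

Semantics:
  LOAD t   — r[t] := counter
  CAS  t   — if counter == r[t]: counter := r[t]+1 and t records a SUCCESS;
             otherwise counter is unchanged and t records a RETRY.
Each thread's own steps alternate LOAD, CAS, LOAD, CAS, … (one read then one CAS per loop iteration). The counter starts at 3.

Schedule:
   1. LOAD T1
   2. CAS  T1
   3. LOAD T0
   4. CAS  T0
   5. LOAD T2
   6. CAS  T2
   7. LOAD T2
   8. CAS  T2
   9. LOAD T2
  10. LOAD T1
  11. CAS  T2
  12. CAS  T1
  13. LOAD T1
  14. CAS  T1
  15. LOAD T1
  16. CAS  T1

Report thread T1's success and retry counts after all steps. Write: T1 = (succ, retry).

T1 = (3, 1)

T1 LOAD — after: cnt=3, r=3 — load
T1 CAS — after: cnt=4, r=3 — ok
T0 LOAD — after: cnt=4, r=4 — load
T0 CAS — after: cnt=5, r=4 — ok
T2 LOAD — after: cnt=5, r=5 — load
T2 CAS — after: cnt=6, r=5 — ok
T2 LOAD — after: cnt=6, r=6 — load
T2 CAS — after: cnt=7, r=6 — ok
T2 LOAD — after: cnt=7, r=7 — load
T1 LOAD — after: cnt=7, r=7 — load
T2 CAS — after: cnt=8, r=7 — ok
T1 CAS — after: cnt=8, r=7 — retry
T1 LOAD — after: cnt=8, r=8 — load
T1 CAS — after: cnt=9, r=8 — ok
T1 LOAD — after: cnt=9, r=9 — load
T1 CAS — after: cnt=10, r=9 — ok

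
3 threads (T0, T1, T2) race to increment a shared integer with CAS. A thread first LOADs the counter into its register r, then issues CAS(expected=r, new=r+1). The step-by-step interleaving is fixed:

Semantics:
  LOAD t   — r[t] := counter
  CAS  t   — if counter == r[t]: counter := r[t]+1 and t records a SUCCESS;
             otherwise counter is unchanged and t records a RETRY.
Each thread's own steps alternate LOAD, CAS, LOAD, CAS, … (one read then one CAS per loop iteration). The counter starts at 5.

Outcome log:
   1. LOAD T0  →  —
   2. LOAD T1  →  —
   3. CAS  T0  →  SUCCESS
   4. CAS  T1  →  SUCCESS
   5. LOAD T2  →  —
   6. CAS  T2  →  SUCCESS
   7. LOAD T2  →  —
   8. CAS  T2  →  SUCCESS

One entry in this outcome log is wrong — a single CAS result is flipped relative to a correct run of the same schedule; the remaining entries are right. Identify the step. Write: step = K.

Re-executing:
1. LOAD T0 → mem=5 r[T0]=5 [LOAD]
2. LOAD T1 → mem=5 r[T1]=5 [LOAD]
3. CAS T0 → mem=6 r[T0]=5 [OK]
4. CAS T1 → mem=6 r[T1]=5 [RETRY]
5. LOAD T2 → mem=6 r[T2]=6 [LOAD]
6. CAS T2 → mem=7 r[T2]=6 [OK]
7. LOAD T2 → mem=7 r[T2]=7 [LOAD]
8. CAS T2 → mem=8 r[T2]=7 [OK]
Flip is step 4.

step = 4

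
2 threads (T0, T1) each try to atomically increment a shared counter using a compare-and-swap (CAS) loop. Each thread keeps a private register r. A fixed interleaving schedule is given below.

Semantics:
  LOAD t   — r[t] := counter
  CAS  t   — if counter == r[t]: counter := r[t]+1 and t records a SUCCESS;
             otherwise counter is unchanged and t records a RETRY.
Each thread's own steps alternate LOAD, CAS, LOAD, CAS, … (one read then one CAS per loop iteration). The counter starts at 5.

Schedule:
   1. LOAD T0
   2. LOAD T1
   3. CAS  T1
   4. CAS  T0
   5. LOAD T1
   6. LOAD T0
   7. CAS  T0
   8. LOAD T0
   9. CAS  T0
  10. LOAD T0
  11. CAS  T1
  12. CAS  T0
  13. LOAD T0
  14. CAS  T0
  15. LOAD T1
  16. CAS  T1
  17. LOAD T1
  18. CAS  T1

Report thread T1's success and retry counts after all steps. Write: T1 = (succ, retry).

T1 = (3, 1)

#1 T0 reads 5
#2 T1 reads 5
#3 T1 CAS(5→6) writes; counter now 6
#4 T0 CAS(5→6) fails; counter now 6
#5 T1 reads 6
#6 T0 reads 6
#7 T0 CAS(6→7) writes; counter now 7
#8 T0 reads 7
#9 T0 CAS(7→8) writes; counter now 8
#10 T0 reads 8
#11 T1 CAS(6→7) fails; counter now 8
#12 T0 CAS(8→9) writes; counter now 9
#13 T0 reads 9
#14 T0 CAS(9→10) writes; counter now 10
#15 T1 reads 10
#16 T1 CAS(10→11) writes; counter now 11
#17 T1 reads 11
#18 T1 CAS(11→12) writes; counter now 12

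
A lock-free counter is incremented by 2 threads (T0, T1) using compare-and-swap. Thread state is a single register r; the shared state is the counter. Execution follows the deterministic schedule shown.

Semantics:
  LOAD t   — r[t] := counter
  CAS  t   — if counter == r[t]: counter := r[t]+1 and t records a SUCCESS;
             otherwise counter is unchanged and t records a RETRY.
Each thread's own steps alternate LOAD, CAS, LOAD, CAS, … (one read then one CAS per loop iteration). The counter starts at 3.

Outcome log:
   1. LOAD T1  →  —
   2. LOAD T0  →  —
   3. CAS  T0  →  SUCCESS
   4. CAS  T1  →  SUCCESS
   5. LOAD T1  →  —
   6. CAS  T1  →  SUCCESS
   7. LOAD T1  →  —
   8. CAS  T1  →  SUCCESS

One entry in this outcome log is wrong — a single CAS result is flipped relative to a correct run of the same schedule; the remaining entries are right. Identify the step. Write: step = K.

Correct run:
[1] T1.load  rd  (counter 3, T1.r 3)
[2] T0.load  rd  (counter 3, T0.r 3)
[3] T0.cas  hit  (counter 4, T0.r 3)
[4] T1.cas  miss  (counter 4, T1.r 3)
[5] T1.load  rd  (counter 4, T1.r 4)
[6] T1.cas  hit  (counter 5, T1.r 4)
[7] T1.load  rd  (counter 5, T1.r 5)
[8] T1.cas  hit  (counter 6, T1.r 5)
Flip is step 4.

step = 4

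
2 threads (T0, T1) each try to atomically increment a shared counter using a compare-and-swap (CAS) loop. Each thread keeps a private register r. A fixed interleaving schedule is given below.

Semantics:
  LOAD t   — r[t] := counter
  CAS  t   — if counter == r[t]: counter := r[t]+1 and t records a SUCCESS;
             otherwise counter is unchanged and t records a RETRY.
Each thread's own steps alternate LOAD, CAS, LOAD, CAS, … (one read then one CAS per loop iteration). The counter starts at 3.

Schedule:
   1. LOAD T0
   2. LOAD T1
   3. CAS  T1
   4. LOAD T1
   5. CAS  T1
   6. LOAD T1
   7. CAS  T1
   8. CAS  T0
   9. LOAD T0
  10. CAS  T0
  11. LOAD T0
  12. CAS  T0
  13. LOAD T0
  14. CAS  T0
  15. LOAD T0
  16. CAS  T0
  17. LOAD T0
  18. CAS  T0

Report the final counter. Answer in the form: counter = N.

step 1: T0 LOAD ⇒ load; ctr=3 reg=3
step 2: T1 LOAD ⇒ load; ctr=3 reg=3
step 3: T1 CAS ⇒ ok; ctr=4 reg=3
step 4: T1 LOAD ⇒ load; ctr=4 reg=4
step 5: T1 CAS ⇒ ok; ctr=5 reg=4
step 6: T1 LOAD ⇒ load; ctr=5 reg=5
step 7: T1 CAS ⇒ ok; ctr=6 reg=5
step 8: T0 CAS ⇒ retry; ctr=6 reg=3
step 9: T0 LOAD ⇒ load; ctr=6 reg=6
step 10: T0 CAS ⇒ ok; ctr=7 reg=6
step 11: T0 LOAD ⇒ load; ctr=7 reg=7
step 12: T0 CAS ⇒ ok; ctr=8 reg=7
step 13: T0 LOAD ⇒ load; ctr=8 reg=8
step 14: T0 CAS ⇒ ok; ctr=9 reg=8
step 15: T0 LOAD ⇒ load; ctr=9 reg=9
step 16: T0 CAS ⇒ ok; ctr=10 reg=9
step 17: T0 LOAD ⇒ load; ctr=10 reg=10
step 18: T0 CAS ⇒ ok; ctr=11 reg=10

counter = 11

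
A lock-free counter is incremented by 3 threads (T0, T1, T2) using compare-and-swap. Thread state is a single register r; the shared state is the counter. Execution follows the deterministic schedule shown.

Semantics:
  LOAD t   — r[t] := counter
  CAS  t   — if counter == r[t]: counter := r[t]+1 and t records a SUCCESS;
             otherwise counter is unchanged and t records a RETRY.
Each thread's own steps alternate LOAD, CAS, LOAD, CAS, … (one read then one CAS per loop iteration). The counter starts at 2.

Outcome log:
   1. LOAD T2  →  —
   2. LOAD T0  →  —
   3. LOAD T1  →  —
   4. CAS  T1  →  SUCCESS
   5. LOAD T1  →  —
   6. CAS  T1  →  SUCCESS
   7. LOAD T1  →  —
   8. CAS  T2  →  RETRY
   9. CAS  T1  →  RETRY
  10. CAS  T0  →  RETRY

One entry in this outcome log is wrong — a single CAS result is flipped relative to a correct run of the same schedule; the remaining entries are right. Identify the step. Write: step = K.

step = 9

Reference trace:
   1) LOAD T2:  M=2  r_T2=2
   2) LOAD T0:  M=2  r_T0=2
   3) LOAD T1:  M=2  r_T1=2
   4) CAS  T1:  M=3  r_T1=2 ✓
   5) LOAD T1:  M=3  r_T1=3
   6) CAS  T1:  M=4  r_T1=3 ✓
   7) LOAD T1:  M=4  r_T1=4
   8) CAS  T2:  M=4  r_T2=2 ✗
   9) CAS  T1:  M=5  r_T1=4 ✓
  10) CAS  T0:  M=5  r_T0=2 ✗
Flip is step 9.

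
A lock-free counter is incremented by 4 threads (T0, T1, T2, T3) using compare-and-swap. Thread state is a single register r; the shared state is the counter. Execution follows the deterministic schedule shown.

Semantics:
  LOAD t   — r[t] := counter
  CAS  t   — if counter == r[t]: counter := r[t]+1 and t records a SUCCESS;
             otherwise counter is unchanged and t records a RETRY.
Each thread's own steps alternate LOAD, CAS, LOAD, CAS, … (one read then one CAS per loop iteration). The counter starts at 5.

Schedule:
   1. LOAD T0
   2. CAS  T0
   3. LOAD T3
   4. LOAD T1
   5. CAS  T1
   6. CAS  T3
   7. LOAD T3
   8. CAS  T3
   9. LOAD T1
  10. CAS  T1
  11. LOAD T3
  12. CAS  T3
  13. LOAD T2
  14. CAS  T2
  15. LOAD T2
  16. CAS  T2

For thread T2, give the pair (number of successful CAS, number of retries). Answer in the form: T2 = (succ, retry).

T0 LOAD — after: cnt=5, r=5 — load
T0 CAS — after: cnt=6, r=5 — ok
T3 LOAD — after: cnt=6, r=6 — load
T1 LOAD — after: cnt=6, r=6 — load
T1 CAS — after: cnt=7, r=6 — ok
T3 CAS — after: cnt=7, r=6 — retry
T3 LOAD — after: cnt=7, r=7 — load
T3 CAS — after: cnt=8, r=7 — ok
T1 LOAD — after: cnt=8, r=8 — load
T1 CAS — after: cnt=9, r=8 — ok
T3 LOAD — after: cnt=9, r=9 — load
T3 CAS — after: cnt=10, r=9 — ok
T2 LOAD — after: cnt=10, r=10 — load
T2 CAS — after: cnt=11, r=10 — ok
T2 LOAD — after: cnt=11, r=11 — load
T2 CAS — after: cnt=12, r=11 — ok

T2 = (2, 0)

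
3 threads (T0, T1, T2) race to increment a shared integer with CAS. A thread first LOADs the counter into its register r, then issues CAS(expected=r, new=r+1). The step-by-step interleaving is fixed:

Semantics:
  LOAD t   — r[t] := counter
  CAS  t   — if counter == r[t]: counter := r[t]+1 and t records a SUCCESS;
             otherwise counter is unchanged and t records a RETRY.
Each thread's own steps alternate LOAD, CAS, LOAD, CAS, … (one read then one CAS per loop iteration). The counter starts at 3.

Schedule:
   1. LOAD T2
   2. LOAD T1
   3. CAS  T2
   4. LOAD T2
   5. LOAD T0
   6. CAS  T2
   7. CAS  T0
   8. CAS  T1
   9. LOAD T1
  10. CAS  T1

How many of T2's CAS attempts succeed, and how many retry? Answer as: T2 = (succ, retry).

T2 = (2, 0)

#1 T2 reads 3
#2 T1 reads 3
#3 T2 CAS(3→4) writes; counter now 4
#4 T2 reads 4
#5 T0 reads 4
#6 T2 CAS(4→5) writes; counter now 5
#7 T0 CAS(4→5) fails; counter now 5
#8 T1 CAS(3→4) fails; counter now 5
#9 T1 reads 5
#10 T1 CAS(5→6) writes; counter now 6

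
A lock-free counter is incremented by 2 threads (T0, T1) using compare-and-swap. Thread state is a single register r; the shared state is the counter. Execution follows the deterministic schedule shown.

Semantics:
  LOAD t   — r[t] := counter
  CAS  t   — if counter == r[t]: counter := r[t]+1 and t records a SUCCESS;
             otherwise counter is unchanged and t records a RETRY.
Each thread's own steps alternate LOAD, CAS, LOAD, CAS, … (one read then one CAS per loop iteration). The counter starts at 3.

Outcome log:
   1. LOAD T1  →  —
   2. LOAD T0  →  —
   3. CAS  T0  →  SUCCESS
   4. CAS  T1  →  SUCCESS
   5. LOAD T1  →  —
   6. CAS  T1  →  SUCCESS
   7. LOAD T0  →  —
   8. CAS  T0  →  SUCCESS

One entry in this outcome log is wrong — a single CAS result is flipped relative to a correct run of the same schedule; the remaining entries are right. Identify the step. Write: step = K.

step = 4

Re-executing:
#1 T1 reads 3
#2 T0 reads 3
#3 T0 CAS(3→4) writes; counter now 4
#4 T1 CAS(3→4) fails; counter now 4
#5 T1 reads 4
#6 T1 CAS(4→5) writes; counter now 5
#7 T0 reads 5
#8 T0 CAS(5→6) writes; counter now 6
Mismatch at 4.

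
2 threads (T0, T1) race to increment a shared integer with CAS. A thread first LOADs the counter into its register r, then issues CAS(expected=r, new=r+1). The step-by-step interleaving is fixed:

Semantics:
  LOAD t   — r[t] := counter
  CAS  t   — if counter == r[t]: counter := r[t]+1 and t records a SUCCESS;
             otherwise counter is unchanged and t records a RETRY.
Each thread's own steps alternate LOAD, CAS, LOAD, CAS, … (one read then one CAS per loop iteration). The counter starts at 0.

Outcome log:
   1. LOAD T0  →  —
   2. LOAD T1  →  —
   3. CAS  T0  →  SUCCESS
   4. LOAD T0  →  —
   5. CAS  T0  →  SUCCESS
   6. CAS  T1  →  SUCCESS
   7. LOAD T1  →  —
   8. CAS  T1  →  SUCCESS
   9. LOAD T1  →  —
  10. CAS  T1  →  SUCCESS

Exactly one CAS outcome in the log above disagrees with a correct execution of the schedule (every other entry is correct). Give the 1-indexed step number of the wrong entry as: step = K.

step = 6

Reference trace:
#1 T0 reads 0
#2 T1 reads 0
#3 T0 CAS(0→1) writes; counter now 1
#4 T0 reads 1
#5 T0 CAS(1→2) writes; counter now 2
#6 T1 CAS(0→1) fails; counter now 2
#7 T1 reads 2
#8 T1 CAS(2→3) writes; counter now 3
#9 T1 reads 3
#10 T1 CAS(3→4) writes; counter now 4
Flip is step 6.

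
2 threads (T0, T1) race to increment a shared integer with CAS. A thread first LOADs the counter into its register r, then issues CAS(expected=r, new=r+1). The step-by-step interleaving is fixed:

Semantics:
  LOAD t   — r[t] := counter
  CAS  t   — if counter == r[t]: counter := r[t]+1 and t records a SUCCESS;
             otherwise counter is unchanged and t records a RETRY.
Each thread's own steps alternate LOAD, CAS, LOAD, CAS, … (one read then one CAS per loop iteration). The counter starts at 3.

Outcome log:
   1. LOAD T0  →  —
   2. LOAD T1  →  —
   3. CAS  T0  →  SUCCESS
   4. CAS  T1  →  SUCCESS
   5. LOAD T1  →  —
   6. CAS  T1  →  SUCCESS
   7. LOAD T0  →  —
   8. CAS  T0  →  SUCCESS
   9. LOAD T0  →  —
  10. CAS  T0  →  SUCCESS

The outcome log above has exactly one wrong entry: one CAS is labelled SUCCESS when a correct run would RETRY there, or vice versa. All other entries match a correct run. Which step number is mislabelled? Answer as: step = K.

Correct run:
[1] T0.load  rd  (counter 3, T0.r 3)
[2] T1.load  rd  (counter 3, T1.r 3)
[3] T0.cas  hit  (counter 4, T0.r 3)
[4] T1.cas  miss  (counter 4, T1.r 3)
[5] T1.load  rd  (counter 4, T1.r 4)
[6] T1.cas  hit  (counter 5, T1.r 4)
[7] T0.load  rd  (counter 5, T0.r 5)
[8] T0.cas  hit  (counter 6, T0.r 5)
[9] T0.load  rd  (counter 6, T0.r 6)
[10] T0.cas  hit  (counter 7, T0.r 6)
Flip is step 4.

step = 4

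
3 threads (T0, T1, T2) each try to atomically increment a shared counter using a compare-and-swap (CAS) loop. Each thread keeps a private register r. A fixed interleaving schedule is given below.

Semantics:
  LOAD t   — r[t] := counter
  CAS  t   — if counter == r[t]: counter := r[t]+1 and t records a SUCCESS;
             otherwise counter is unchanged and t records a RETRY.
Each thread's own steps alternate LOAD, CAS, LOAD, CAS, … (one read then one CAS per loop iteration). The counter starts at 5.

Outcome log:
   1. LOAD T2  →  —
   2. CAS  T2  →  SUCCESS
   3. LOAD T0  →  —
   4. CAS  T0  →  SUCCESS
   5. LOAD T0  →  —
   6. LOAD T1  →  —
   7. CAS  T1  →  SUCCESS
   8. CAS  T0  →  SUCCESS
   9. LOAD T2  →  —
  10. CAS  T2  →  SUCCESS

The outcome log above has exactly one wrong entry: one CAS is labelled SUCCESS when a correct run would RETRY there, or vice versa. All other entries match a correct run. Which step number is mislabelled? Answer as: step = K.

step = 8

Reference trace:
step 1: T2 LOAD ⇒ load; ctr=5 reg=5
step 2: T2 CAS ⇒ ok; ctr=6 reg=5
step 3: T0 LOAD ⇒ load; ctr=6 reg=6
step 4: T0 CAS ⇒ ok; ctr=7 reg=6
step 5: T0 LOAD ⇒ load; ctr=7 reg=7
step 6: T1 LOAD ⇒ load; ctr=7 reg=7
step 7: T1 CAS ⇒ ok; ctr=8 reg=7
step 8: T0 CAS ⇒ retry; ctr=8 reg=7
step 9: T2 LOAD ⇒ load; ctr=8 reg=8
step 10: T2 CAS ⇒ ok; ctr=9 reg=8
Mismatch at 8.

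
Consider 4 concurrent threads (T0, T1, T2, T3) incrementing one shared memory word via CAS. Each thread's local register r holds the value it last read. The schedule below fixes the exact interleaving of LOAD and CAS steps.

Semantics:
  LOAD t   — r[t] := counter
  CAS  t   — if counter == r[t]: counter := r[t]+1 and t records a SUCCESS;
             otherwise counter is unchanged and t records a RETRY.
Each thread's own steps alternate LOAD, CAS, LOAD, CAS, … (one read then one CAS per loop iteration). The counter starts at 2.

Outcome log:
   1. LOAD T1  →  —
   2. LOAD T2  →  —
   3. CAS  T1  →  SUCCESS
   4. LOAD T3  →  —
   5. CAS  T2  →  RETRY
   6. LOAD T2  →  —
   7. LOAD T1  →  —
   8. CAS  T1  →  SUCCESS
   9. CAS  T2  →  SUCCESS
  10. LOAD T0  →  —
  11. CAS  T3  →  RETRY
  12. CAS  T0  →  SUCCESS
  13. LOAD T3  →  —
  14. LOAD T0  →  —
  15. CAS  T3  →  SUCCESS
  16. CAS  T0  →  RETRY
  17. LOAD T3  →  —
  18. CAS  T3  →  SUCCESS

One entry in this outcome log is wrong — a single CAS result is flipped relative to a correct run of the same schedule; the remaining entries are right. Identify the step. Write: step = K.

Correct run:
1. LOAD T1 → mem=2 r[T1]=2 [LOAD]
2. LOAD T2 → mem=2 r[T2]=2 [LOAD]
3. CAS T1 → mem=3 r[T1]=2 [OK]
4. LOAD T3 → mem=3 r[T3]=3 [LOAD]
5. CAS T2 → mem=3 r[T2]=2 [RETRY]
6. LOAD T2 → mem=3 r[T2]=3 [LOAD]
7. LOAD T1 → mem=3 r[T1]=3 [LOAD]
8. CAS T1 → mem=4 r[T1]=3 [OK]
9. CAS T2 → mem=4 r[T2]=3 [RETRY]
10. LOAD T0 → mem=4 r[T0]=4 [LOAD]
11. CAS T3 → mem=4 r[T3]=3 [RETRY]
12. CAS T0 → mem=5 r[T0]=4 [OK]
13. LOAD T3 → mem=5 r[T3]=5 [LOAD]
14. LOAD T0 → mem=5 r[T0]=5 [LOAD]
15. CAS T3 → mem=6 r[T3]=5 [OK]
16. CAS T0 → mem=6 r[T0]=5 [RETRY]
17. LOAD T3 → mem=6 r[T3]=6 [LOAD]
18. CAS T3 → mem=7 r[T3]=6 [OK]
Log disagrees first at step 9.

step = 9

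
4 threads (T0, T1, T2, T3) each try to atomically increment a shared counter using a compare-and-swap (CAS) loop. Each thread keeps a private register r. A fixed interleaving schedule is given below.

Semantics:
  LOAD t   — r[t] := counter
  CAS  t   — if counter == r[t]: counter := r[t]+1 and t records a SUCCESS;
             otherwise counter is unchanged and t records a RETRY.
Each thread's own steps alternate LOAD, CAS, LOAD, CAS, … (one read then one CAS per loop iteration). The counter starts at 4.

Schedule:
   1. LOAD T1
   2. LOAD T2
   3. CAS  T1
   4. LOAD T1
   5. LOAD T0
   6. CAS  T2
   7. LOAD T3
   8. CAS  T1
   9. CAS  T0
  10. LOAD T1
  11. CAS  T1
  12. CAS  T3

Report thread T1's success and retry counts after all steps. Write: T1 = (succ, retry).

T1 = (3, 0)

[1] T1.load  rd  (counter 4, T1.r 4)
[2] T2.load  rd  (counter 4, T2.r 4)
[3] T1.cas  hit  (counter 5, T1.r 4)
[4] T1.load  rd  (counter 5, T1.r 5)
[5] T0.load  rd  (counter 5, T0.r 5)
[6] T2.cas  miss  (counter 5, T2.r 4)
[7] T3.load  rd  (counter 5, T3.r 5)
[8] T1.cas  hit  (counter 6, T1.r 5)
[9] T0.cas  miss  (counter 6, T0.r 5)
[10] T1.load  rd  (counter 6, T1.r 6)
[11] T1.cas  hit  (counter 7, T1.r 6)
[12] T3.cas  miss  (counter 7, T3.r 5)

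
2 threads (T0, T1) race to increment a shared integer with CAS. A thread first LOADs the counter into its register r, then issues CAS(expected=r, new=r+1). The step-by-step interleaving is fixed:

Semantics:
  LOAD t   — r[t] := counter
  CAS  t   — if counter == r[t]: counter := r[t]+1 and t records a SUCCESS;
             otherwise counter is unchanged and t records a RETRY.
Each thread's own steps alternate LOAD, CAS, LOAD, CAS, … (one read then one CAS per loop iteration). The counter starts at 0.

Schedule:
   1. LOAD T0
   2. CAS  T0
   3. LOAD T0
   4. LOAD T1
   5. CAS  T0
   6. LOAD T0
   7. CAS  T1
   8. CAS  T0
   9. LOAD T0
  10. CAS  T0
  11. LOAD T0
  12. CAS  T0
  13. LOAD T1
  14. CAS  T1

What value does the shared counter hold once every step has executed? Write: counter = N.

   1) LOAD T0:  M=0  r_T0=0
   2) CAS  T0:  M=1  r_T0=0 ✓
   3) LOAD T0:  M=1  r_T0=1
   4) LOAD T1:  M=1  r_T1=1
   5) CAS  T0:  M=2  r_T0=1 ✓
   6) LOAD T0:  M=2  r_T0=2
   7) CAS  T1:  M=2  r_T1=1 ✗
   8) CAS  T0:  M=3  r_T0=2 ✓
   9) LOAD T0:  M=3  r_T0=3
  10) CAS  T0:  M=4  r_T0=3 ✓
  11) LOAD T0:  M=4  r_T0=4
  12) CAS  T0:  M=5  r_T0=4 ✓
  13) LOAD T1:  M=5  r_T1=5
  14) CAS  T1:  M=6  r_T1=5 ✓

counter = 6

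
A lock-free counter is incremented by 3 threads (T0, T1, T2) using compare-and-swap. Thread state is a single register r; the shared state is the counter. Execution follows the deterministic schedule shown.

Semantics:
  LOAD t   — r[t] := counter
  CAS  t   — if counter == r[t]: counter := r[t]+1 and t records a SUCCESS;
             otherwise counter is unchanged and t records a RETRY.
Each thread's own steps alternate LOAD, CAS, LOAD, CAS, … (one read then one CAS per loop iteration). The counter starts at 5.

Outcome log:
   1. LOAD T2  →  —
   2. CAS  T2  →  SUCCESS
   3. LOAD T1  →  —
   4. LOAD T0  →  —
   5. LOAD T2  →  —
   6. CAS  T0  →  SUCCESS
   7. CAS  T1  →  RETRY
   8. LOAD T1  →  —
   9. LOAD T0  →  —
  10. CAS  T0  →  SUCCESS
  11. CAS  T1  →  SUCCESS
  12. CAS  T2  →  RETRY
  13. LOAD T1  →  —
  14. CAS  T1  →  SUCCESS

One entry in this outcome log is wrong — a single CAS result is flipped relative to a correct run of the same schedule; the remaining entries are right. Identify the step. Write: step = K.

Re-executing:
step 1: T2 LOAD ⇒ load; ctr=5 reg=5
step 2: T2 CAS ⇒ ok; ctr=6 reg=5
step 3: T1 LOAD ⇒ load; ctr=6 reg=6
step 4: T0 LOAD ⇒ load; ctr=6 reg=6
step 5: T2 LOAD ⇒ load; ctr=6 reg=6
step 6: T0 CAS ⇒ ok; ctr=7 reg=6
step 7: T1 CAS ⇒ retry; ctr=7 reg=6
step 8: T1 LOAD ⇒ load; ctr=7 reg=7
step 9: T0 LOAD ⇒ load; ctr=7 reg=7
step 10: T0 CAS ⇒ ok; ctr=8 reg=7
step 11: T1 CAS ⇒ retry; ctr=8 reg=7
step 12: T2 CAS ⇒ retry; ctr=8 reg=6
step 13: T1 LOAD ⇒ load; ctr=8 reg=8
step 14: T1 CAS ⇒ ok; ctr=9 reg=8
Log disagrees first at step 11.

step = 11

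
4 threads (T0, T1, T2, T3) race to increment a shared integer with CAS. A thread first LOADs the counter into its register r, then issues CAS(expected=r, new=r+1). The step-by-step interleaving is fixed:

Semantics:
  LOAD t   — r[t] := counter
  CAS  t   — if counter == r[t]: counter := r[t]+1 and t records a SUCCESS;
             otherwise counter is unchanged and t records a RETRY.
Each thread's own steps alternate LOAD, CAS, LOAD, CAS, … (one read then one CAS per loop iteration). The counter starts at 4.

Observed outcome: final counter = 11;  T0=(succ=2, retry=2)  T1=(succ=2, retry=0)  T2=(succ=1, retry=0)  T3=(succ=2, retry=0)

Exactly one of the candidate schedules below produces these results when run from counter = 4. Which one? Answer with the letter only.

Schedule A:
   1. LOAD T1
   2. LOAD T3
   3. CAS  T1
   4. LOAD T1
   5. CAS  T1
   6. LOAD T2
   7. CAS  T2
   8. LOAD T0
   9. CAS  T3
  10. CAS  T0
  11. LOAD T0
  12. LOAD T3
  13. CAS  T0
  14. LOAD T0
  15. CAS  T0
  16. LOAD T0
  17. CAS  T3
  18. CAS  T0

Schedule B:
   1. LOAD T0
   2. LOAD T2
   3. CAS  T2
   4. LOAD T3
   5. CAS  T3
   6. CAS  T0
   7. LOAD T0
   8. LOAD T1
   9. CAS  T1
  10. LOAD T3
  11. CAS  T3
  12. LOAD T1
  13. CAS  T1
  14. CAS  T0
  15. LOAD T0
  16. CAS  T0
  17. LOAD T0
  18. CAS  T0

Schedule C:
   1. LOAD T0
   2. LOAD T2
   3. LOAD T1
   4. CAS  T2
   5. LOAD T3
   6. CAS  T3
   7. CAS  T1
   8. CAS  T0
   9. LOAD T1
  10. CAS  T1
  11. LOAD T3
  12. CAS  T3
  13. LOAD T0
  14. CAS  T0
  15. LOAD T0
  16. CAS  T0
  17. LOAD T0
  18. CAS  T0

B

Tracing schedule B:
   1) LOAD T0:  M=4  r_T0=4
   2) LOAD T2:  M=4  r_T2=4
   3) CAS  T2:  M=5  r_T2=4 ✓
   4) LOAD T3:  M=5  r_T3=5
   5) CAS  T3:  M=6  r_T3=5 ✓
   6) CAS  T0:  M=6  r_T0=4 ✗
   7) LOAD T0:  M=6  r_T0=6
   8) LOAD T1:  M=6  r_T1=6
   9) CAS  T1:  M=7  r_T1=6 ✓
  10) LOAD T3:  M=7  r_T3=7
  11) CAS  T3:  M=8  r_T3=7 ✓
  12) LOAD T1:  M=8  r_T1=8
  13) CAS  T1:  M=9  r_T1=8 ✓
  14) CAS  T0:  M=9  r_T0=6 ✗
  15) LOAD T0:  M=9  r_T0=9
  16) CAS  T0:  M=10  r_T0=9 ✓
  17) LOAD T0:  M=10  r_T0=10
  18) CAS  T0:  M=11  r_T0=10 ✓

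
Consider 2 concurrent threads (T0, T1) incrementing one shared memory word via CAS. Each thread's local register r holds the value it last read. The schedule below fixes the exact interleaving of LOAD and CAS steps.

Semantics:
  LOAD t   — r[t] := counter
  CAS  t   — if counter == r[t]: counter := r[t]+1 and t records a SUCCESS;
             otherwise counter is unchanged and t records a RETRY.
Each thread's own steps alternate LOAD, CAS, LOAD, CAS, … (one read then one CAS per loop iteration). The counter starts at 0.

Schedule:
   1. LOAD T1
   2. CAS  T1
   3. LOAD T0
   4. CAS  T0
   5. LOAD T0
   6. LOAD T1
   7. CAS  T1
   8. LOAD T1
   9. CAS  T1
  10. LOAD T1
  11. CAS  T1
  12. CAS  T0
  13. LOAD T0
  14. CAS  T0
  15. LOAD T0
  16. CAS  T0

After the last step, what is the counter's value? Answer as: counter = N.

counter = 7

   1) LOAD T1:  M=0  r_T1=0
   2) CAS  T1:  M=1  r_T1=0 ✓
   3) LOAD T0:  M=1  r_T0=1
   4) CAS  T0:  M=2  r_T0=1 ✓
   5) LOAD T0:  M=2  r_T0=2
   6) LOAD T1:  M=2  r_T1=2
   7) CAS  T1:  M=3  r_T1=2 ✓
   8) LOAD T1:  M=3  r_T1=3
   9) CAS  T1:  M=4  r_T1=3 ✓
  10) LOAD T1:  M=4  r_T1=4
  11) CAS  T1:  M=5  r_T1=4 ✓
  12) CAS  T0:  M=5  r_T0=2 ✗
  13) LOAD T0:  M=5  r_T0=5
  14) CAS  T0:  M=6  r_T0=5 ✓
  15) LOAD T0:  M=6  r_T0=6
  16) CAS  T0:  M=7  r_T0=6 ✓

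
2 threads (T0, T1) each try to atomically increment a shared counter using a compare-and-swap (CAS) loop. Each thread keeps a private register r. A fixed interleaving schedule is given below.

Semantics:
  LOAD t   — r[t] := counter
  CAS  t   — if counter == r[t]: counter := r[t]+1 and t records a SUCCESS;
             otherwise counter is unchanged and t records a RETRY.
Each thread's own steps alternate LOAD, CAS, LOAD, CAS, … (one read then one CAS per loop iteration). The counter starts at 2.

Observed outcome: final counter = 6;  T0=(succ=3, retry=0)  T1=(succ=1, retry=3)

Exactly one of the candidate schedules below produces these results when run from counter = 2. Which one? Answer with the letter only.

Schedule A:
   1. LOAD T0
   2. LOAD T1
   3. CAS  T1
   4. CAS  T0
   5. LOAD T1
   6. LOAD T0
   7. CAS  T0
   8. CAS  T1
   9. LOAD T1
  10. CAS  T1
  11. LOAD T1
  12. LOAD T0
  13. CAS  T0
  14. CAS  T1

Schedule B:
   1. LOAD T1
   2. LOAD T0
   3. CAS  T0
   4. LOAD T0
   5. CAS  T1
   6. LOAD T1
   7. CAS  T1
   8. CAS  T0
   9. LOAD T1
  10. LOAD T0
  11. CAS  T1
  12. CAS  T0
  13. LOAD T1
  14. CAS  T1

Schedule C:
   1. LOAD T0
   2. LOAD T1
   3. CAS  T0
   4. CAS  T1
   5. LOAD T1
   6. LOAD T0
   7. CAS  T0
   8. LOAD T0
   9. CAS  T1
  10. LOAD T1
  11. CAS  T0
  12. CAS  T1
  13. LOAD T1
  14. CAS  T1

Simulating candidate C:
1. LOAD T0 → mem=2 r[T0]=2 [LOAD]
2. LOAD T1 → mem=2 r[T1]=2 [LOAD]
3. CAS T0 → mem=3 r[T0]=2 [OK]
4. CAS T1 → mem=3 r[T1]=2 [RETRY]
5. LOAD T1 → mem=3 r[T1]=3 [LOAD]
6. LOAD T0 → mem=3 r[T0]=3 [LOAD]
7. CAS T0 → mem=4 r[T0]=3 [OK]
8. LOAD T0 → mem=4 r[T0]=4 [LOAD]
9. CAS T1 → mem=4 r[T1]=3 [RETRY]
10. LOAD T1 → mem=4 r[T1]=4 [LOAD]
11. CAS T0 → mem=5 r[T0]=4 [OK]
12. CAS T1 → mem=5 r[T1]=4 [RETRY]
13. LOAD T1 → mem=5 r[T1]=5 [LOAD]
14. CAS T1 → mem=6 r[T1]=5 [OK]

C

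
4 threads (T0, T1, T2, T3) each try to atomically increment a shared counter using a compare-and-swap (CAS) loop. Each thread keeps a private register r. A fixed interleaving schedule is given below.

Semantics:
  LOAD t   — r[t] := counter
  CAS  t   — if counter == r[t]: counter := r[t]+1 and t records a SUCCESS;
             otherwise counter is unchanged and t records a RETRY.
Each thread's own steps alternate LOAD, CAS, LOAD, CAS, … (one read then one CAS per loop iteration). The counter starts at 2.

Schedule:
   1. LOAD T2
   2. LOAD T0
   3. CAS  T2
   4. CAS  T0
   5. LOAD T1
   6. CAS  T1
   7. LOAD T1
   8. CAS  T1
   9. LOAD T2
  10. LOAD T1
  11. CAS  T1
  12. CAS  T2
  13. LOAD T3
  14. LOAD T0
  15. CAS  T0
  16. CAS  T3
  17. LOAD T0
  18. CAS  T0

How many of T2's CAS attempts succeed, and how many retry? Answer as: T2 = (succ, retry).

T2 LOAD — after: cnt=2, r=2 — load
T0 LOAD — after: cnt=2, r=2 — load
T2 CAS — after: cnt=3, r=2 — ok
T0 CAS — after: cnt=3, r=2 — retry
T1 LOAD — after: cnt=3, r=3 — load
T1 CAS — after: cnt=4, r=3 — ok
T1 LOAD — after: cnt=4, r=4 — load
T1 CAS — after: cnt=5, r=4 — ok
T2 LOAD — after: cnt=5, r=5 — load
T1 LOAD — after: cnt=5, r=5 — load
T1 CAS — after: cnt=6, r=5 — ok
T2 CAS — after: cnt=6, r=5 — retry
T3 LOAD — after: cnt=6, r=6 — load
T0 LOAD — after: cnt=6, r=6 — load
T0 CAS — after: cnt=7, r=6 — ok
T3 CAS — after: cnt=7, r=6 — retry
T0 LOAD — after: cnt=7, r=7 — load
T0 CAS — after: cnt=8, r=7 — ok

T2 = (1, 1)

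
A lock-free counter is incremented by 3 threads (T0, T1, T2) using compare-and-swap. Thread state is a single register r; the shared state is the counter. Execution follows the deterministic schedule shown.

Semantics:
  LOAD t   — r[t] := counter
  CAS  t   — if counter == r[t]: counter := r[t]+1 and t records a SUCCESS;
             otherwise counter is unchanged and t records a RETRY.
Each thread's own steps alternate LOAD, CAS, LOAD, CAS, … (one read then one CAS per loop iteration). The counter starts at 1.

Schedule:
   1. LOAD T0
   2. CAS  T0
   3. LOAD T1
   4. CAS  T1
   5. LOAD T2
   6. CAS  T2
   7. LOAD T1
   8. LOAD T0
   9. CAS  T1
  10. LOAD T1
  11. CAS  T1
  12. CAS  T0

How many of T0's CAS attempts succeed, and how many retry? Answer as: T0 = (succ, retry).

T0 LOAD — after: cnt=1, r=1 — load
T0 CAS — after: cnt=2, r=1 — ok
T1 LOAD — after: cnt=2, r=2 — load
T1 CAS — after: cnt=3, r=2 — ok
T2 LOAD — after: cnt=3, r=3 — load
T2 CAS — after: cnt=4, r=3 — ok
T1 LOAD — after: cnt=4, r=4 — load
T0 LOAD — after: cnt=4, r=4 — load
T1 CAS — after: cnt=5, r=4 — ok
T1 LOAD — after: cnt=5, r=5 — load
T1 CAS — after: cnt=6, r=5 — ok
T0 CAS — after: cnt=6, r=4 — retry

T0 = (1, 1)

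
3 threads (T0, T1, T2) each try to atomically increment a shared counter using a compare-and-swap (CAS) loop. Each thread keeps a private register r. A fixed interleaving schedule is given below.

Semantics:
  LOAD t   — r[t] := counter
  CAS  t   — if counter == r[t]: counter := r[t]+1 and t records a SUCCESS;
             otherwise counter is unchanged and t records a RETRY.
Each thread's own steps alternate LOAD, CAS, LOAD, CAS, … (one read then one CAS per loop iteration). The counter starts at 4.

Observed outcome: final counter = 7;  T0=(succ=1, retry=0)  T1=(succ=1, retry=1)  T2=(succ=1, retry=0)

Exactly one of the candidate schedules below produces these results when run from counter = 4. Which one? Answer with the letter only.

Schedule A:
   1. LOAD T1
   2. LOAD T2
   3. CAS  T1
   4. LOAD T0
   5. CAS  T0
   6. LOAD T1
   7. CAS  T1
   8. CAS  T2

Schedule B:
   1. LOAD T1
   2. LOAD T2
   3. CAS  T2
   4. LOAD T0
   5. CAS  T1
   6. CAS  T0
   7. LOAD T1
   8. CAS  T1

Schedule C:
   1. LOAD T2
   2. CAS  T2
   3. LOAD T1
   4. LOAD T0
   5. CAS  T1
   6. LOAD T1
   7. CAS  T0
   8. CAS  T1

Simulating candidate B:
#1 T1 reads 4
#2 T2 reads 4
#3 T2 CAS(4→5) writes; counter now 5
#4 T0 reads 5
#5 T1 CAS(4→5) fails; counter now 5
#6 T0 CAS(5→6) writes; counter now 6
#7 T1 reads 6
#8 T1 CAS(6→7) writes; counter now 7

B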